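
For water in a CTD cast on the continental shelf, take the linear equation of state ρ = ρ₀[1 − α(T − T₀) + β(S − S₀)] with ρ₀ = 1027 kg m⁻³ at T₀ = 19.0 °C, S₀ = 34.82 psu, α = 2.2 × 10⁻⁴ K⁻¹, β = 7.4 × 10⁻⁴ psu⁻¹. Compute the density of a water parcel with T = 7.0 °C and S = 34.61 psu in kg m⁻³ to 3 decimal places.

1029.552 kg m⁻³

T − T₀ = -12.0 K, S − S₀ = -0.21 psu.
Bracket = 1 − α·(-12.0) + β·(-0.21) = 1 + (2.4846 × 10⁻³) = 1.0024846.
ρ = 1027 × 1.0024846 = 1029.552 kg m⁻³.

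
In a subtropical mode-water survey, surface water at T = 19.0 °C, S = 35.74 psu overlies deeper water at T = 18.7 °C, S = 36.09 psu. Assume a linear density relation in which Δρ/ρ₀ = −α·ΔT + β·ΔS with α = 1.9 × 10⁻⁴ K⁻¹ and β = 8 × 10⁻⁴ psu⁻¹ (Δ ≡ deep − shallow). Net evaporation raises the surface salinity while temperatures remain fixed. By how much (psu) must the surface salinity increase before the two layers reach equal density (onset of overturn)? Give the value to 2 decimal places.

Neutral buoyancy requires −α(T_deep − T_surf) + β(S_deep − S_surf′) = 0.
S_surf′ = S_deep − (α/β)·ΔT = 36.09 − (1.9 × 10⁻⁴/8 × 10⁻⁴)·(-0.3) = 36.1613 psu.
Increase required: 36.1613 − 35.74 = 0.4213 psu.

0.42 psu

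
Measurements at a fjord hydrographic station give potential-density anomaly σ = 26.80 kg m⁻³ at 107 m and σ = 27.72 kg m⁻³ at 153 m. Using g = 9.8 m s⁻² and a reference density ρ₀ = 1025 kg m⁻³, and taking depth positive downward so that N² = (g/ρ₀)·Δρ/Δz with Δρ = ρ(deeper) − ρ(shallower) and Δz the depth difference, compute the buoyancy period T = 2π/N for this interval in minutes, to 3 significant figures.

Δρ = 1027.72 − 1026.80 = 0.92 kg m⁻³ over Δz = 153 − 107 = 46 m.
N² = (9.8/1025) × (0.92/46) = 1.9122 × 10⁻⁴ s⁻².
N = √(1.9122 × 10⁻⁴) = 0.013828 rad s⁻¹, so T = 2π/N = 454.38 s = 7.5730 min ≈ 7.57 min.

7.57 min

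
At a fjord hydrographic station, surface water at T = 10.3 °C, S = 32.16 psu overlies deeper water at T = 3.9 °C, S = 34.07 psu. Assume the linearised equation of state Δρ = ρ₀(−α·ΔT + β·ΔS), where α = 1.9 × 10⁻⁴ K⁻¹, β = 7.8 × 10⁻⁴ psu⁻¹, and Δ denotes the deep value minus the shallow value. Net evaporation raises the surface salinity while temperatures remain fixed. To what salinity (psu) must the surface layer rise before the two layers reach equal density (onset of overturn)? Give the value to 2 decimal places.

Neutral buoyancy requires −α(T_deep − T_surf) + β(S_deep − S_surf′) = 0.
S_surf′ = S_deep − (α/β)·ΔT = 34.07 − (1.9 × 10⁻⁴/7.8 × 10⁻⁴)·(-6.4) = 35.6290 psu.
Increase required: 35.6290 − 32.16 = 3.4690 psu.

35.63 psu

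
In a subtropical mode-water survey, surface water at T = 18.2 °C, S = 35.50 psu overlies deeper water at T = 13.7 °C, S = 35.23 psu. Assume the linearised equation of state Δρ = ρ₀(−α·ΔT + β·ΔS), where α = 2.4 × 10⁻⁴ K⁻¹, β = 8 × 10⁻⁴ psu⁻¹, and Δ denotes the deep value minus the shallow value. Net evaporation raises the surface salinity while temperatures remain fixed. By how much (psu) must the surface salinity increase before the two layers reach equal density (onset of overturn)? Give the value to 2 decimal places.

1.08 psu

Neutral buoyancy requires −α(T_deep − T_surf) + β(S_deep − S_surf′) = 0.
S_surf′ = S_deep − (α/β)·ΔT = 35.23 − (2.4 × 10⁻⁴/8 × 10⁻⁴)·(-4.5) = 36.5800 psu.
Increase required: 36.5800 − 35.50 = 1.0800 psu.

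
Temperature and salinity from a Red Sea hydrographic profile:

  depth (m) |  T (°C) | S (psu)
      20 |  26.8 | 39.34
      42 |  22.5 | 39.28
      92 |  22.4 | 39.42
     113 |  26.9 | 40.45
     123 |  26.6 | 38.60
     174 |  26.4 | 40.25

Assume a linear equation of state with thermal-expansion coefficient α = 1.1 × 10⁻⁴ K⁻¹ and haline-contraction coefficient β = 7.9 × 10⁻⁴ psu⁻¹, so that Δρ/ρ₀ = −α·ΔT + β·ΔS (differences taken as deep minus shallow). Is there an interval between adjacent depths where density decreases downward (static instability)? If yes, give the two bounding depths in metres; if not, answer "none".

113–123 m

Evaluate Δρ/ρ₀ = −αΔT + βΔS across each adjacent pair:
  20–42 m: −αΔT+βΔS = −(1.1 × 10⁻⁴)(-4.3)+(7.9 × 10⁻⁴)(-0.06) = 4.3 × 10⁻⁴ → stable
  42–92 m: −αΔT+βΔS = −(1.1 × 10⁻⁴)(-0.1)+(7.9 × 10⁻⁴)(+0.14) = 1.2 × 10⁻⁴ → stable
  92–113 m: −αΔT+βΔS = −(1.1 × 10⁻⁴)(+4.5)+(7.9 × 10⁻⁴)(+1.03) = 3.2 × 10⁻⁴ → stable
  113–123 m: −αΔT+βΔS = −(1.1 × 10⁻⁴)(-0.3)+(7.9 × 10⁻⁴)(-1.85) = -1.4 × 10⁻³ → UNSTABLE
  123–174 m: −αΔT+βΔS = −(1.1 × 10⁻⁴)(-0.2)+(7.9 × 10⁻⁴)(+1.65) = 1.3 × 10⁻³ → stable
The 113–123 m interval has Δρ < 0: lighter water underlies denser water.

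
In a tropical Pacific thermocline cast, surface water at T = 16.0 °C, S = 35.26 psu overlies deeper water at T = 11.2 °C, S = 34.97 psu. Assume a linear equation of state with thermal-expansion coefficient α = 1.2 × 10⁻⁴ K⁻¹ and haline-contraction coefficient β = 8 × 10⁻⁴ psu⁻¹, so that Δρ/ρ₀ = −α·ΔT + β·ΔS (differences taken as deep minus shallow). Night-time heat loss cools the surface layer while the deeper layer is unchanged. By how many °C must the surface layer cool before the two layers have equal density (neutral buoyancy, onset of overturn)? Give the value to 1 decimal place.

Neutral buoyancy requires Δρ = 0, i.e. −α(T_deep − T_surf′) + β(S_deep − S_surf) = 0.
T_surf′ = T_deep − (β/α)·ΔS = 11.2 − (8 × 10⁻⁴/1.2 × 10⁻⁴)·(-0.29) = 13.133 °C.
Cooling required: 16.0 − (13.133) = 2.867 °C.

2.9 °C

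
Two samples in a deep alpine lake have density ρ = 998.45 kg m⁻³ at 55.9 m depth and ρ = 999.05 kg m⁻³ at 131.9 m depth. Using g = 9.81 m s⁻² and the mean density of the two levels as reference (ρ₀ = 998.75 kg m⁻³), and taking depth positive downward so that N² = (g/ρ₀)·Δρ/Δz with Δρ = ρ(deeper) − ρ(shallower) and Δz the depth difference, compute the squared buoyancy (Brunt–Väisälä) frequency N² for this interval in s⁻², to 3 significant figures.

Δρ = 999.05 − 998.45 = 0.60 kg m⁻³ over Δz = 131.9 − 55.9 = 76 m.
N² = (9.81/998.75) × (0.60/76) = 7.7544 × 10⁻⁵ s⁻² ≈ 7.75 × 10⁻⁵ s⁻².

7.75 × 10⁻⁵ s⁻²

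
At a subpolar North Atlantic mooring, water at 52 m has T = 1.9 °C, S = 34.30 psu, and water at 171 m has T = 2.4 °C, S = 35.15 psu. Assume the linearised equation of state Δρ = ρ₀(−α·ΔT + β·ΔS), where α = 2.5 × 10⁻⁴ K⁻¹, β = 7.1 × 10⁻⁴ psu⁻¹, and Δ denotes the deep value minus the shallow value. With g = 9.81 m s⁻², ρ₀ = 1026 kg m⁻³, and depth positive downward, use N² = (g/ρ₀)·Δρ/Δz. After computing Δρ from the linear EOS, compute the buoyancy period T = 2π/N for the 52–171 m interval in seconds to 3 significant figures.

1.00 × 10³ s

ΔT = +0.5 K, ΔS = +0.85 psu (deep − shallow).
Δρ/ρ₀ = −αΔT + βΔS = -1.25 × 10⁻⁴ + 6.035 × 10⁻⁴ = 4.785 × 10⁻⁴, so Δρ ≈ 0.4909 kg m⁻³.
N² = (g/ρ₀)·Δρ/Δz = g·(Δρ/ρ₀)/Δz = 9.81 × 4.785 × 10⁻⁴ / 119 = 3.9446 × 10⁻⁵ s⁻².
N = √(3.9446 × 10⁻⁵) = 6.2806 × 10⁻³ rad s⁻¹ → T = 2π/N = 1.0004 × 10³ s ≈ 1.00 × 10³ s.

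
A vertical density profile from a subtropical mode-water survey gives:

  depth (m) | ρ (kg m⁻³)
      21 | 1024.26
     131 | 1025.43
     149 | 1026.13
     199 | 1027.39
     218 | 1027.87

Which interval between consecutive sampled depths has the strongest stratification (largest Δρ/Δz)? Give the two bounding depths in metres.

Compute the density gradient over each adjacent pair:
  21–131 m: Δρ/Δz = 1.17/110 = 0.011 kg m⁻⁴
  131–149 m: Δρ/Δz = 0.70/18 = 0.039 kg m⁻⁴
  149–199 m: Δρ/Δz = 1.26/50 = 0.025 kg m⁻⁴
  199–218 m: Δρ/Δz = 0.48/19 = 0.025 kg m⁻⁴
The largest gradient is in the 131–149 m interval — the pycnocline.

131–149 m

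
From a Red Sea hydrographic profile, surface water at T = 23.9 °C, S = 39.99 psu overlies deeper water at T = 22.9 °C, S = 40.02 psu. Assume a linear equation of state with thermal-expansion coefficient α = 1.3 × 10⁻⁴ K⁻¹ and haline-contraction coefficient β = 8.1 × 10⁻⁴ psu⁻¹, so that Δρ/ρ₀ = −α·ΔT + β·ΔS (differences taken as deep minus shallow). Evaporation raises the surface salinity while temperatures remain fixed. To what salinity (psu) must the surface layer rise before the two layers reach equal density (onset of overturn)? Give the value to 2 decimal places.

Neutral buoyancy requires −α(T_deep − T_surf) + β(S_deep − S_surf′) = 0.
S_surf′ = S_deep − (α/β)·ΔT = 40.02 − (1.3 × 10⁻⁴/8.1 × 10⁻⁴)·(-1.0) = 40.1805 psu.
Increase required: 40.1805 − 39.99 = 0.1905 psu.

40.18 psu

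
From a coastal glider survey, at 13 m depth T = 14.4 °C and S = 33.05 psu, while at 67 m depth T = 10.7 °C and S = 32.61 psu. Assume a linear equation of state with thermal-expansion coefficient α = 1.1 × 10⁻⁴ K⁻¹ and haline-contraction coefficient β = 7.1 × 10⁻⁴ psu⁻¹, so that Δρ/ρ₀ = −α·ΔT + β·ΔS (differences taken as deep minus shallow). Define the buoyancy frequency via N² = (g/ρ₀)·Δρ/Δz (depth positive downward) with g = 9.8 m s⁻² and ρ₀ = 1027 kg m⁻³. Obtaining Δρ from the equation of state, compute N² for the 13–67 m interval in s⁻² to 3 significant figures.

ΔT = -3.7 K, ΔS = -0.44 psu (deep − shallow).
Δρ/ρ₀ = −αΔT + βΔS = 4.07 × 10⁻⁴ − 3.124 × 10⁻⁴ = 9.46 × 10⁻⁵, so Δρ ≈ 0.09715 kg m⁻³.
N² = (g/ρ₀)·Δρ/Δz = g·(Δρ/ρ₀)/Δz = 9.8 × 9.46 × 10⁻⁵ / 54 = 1.7168 × 10⁻⁵ s⁻² ≈ 1.72 × 10⁻⁵ s⁻².

1.72 × 10⁻⁵ s⁻²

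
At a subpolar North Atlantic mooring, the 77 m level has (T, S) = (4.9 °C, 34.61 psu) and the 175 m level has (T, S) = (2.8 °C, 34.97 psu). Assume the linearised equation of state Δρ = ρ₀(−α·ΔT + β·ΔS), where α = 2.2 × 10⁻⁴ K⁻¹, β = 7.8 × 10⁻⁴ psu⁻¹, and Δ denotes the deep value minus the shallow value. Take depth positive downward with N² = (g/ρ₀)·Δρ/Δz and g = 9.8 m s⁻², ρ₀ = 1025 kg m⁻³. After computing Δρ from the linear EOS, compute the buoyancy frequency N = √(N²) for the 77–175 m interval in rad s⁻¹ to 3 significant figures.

8.62 × 10⁻³ rad s⁻¹

ΔT = -2.1 K, ΔS = +0.36 psu (deep − shallow).
Δρ/ρ₀ = −αΔT + βΔS = 4.62 × 10⁻⁴ + 2.808 × 10⁻⁴ = 7.428 × 10⁻⁴, so Δρ ≈ 0.7614 kg m⁻³.
N² = (g/ρ₀)·Δρ/Δz = g·(Δρ/ρ₀)/Δz = 9.8 × 7.428 × 10⁻⁴ / 98 = 7.4280 × 10⁻⁵ s⁻².
N = √(7.4280 × 10⁻⁵) = 8.6186 × 10⁻³ rad s⁻¹ ≈ 8.62 × 10⁻³ rad s⁻¹.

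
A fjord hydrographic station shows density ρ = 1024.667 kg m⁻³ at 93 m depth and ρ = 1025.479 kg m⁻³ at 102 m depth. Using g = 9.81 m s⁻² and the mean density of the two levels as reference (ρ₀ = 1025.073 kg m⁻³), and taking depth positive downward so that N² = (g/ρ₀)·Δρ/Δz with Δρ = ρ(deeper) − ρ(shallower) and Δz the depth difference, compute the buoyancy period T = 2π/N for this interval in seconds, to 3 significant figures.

214 s

Δρ = 1025.479 − 1024.667 = 0.812 kg m⁻³ over Δz = 102 − 93 = 9 m.
N² = (9.81/1025.073) × (0.812/9) = 8.6343 × 10⁻⁴ s⁻².
N = √(8.6343 × 10⁻⁴) = 0.029384 rad s⁻¹, so T = 2π/N = 213.83 s ≈ 214 s.
Since Δρ > 0 the layer is stably stratified.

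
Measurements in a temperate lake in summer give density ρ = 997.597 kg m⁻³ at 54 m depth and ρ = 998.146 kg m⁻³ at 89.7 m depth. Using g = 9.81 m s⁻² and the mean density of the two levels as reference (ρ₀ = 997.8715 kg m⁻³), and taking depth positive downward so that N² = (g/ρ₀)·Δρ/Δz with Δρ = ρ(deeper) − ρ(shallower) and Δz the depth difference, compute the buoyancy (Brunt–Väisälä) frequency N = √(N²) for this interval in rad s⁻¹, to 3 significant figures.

Δρ = 998.146 − 997.597 = 0.549 kg m⁻³ over Δz = 89.7 − 54 = 35.7 m.
N² = (9.81/997.8715) × (0.549/35.7) = 1.5118 × 10⁻⁴ s⁻².
N = √(1.5118 × 10⁻⁴) = 0.012296 rad s⁻¹ ≈ 0.0123 rad s⁻¹.

0.0123 rad s⁻¹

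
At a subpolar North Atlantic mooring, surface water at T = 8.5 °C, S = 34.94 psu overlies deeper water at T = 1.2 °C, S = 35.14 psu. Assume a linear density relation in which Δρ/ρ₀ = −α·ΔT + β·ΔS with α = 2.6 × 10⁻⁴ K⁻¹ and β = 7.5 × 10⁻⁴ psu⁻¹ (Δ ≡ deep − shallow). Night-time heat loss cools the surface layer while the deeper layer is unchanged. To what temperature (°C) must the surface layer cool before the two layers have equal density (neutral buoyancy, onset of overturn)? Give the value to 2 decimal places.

Neutral buoyancy requires Δρ = 0, i.e. −α(T_deep − T_surf′) + β(S_deep − S_surf) = 0.
T_surf′ = T_deep − (β/α)·ΔS = 1.2 − (7.5 × 10⁻⁴/2.6 × 10⁻⁴)·(+0.20) = 0.6231 °C.
Cooling required: 8.5 − (0.6231) = 7.8769 °C.

0.62 °C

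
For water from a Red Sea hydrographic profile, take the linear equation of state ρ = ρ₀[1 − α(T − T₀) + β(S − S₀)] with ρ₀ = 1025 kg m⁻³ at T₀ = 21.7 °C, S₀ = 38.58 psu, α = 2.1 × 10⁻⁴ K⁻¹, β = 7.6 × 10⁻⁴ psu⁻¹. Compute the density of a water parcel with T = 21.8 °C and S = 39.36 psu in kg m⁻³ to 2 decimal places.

T − T₀ = +0.1 K, S − S₀ = +0.78 psu.
Bracket = 1 − α·(+0.1) + β·(+0.78) = 1 + (5.718 × 10⁻⁴) = 1.0005718.
ρ = 1025 × 1.0005718 = 1025.59 kg m⁻³.

1025.59 kg m⁻³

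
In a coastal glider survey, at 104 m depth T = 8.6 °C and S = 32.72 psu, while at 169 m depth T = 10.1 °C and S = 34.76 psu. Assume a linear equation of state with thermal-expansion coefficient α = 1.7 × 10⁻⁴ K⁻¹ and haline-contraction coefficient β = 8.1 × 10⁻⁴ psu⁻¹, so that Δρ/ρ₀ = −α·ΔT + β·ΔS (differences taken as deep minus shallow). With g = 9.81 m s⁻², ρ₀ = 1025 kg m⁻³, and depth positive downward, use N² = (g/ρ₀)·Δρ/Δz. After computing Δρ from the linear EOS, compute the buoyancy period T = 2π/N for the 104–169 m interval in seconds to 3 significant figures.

433 s

ΔT = +1.5 K, ΔS = +2.04 psu (deep − shallow).
Δρ/ρ₀ = −αΔT + βΔS = -2.55 × 10⁻⁴ + 1.6524 × 10⁻³ = 1.3974 × 10⁻³, so Δρ ≈ 1.432 kg m⁻³.
N² = (g/ρ₀)·Δρ/Δz = g·(Δρ/ρ₀)/Δz = 9.81 × 1.3974 × 10⁻³ / 65 = 2.1090 × 10⁻⁴ s⁻².
N = √(2.1090 × 10⁻⁴) = 0.014522 rad s⁻¹ → T = 2π/N = 432.67 s ≈ 433 s.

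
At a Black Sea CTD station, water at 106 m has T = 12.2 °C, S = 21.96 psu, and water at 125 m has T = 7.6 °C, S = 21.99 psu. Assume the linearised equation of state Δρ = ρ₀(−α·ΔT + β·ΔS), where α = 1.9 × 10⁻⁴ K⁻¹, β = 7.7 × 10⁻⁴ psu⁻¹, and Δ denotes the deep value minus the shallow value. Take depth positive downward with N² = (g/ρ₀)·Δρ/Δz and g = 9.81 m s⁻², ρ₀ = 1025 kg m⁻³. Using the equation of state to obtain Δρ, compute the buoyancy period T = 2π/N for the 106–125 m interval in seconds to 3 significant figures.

ΔT = -4.6 K, ΔS = +0.03 psu (deep − shallow).
Δρ/ρ₀ = −αΔT + βΔS = 8.74 × 10⁻⁴ + 2.31 × 10⁻⁵ = 8.971 × 10⁻⁴, so Δρ ≈ 0.9195 kg m⁻³.
N² = (g/ρ₀)·Δρ/Δz = g·(Δρ/ρ₀)/Δz = 9.81 × 8.971 × 10⁻⁴ / 19 = 4.6319 × 10⁻⁴ s⁻².
N = √(4.6319 × 10⁻⁴) = 0.021522 rad s⁻¹ → T = 2π/N = 291.94 s ≈ 292 s.

292 s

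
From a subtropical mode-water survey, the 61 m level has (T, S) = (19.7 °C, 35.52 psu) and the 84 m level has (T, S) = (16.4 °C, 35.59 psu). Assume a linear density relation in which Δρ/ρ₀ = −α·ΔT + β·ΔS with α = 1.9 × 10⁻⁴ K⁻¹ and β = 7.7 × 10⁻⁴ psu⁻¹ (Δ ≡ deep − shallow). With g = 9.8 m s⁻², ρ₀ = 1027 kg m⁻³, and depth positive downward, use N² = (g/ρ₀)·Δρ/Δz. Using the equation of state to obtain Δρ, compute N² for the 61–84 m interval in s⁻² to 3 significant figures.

2.90 × 10⁻⁴ s⁻²

ΔT = -3.3 K, ΔS = +0.07 psu (deep − shallow).
Δρ/ρ₀ = −αΔT + βΔS = 6.27 × 10⁻⁴ + 5.39 × 10⁻⁵ = 6.809 × 10⁻⁴, so Δρ ≈ 0.6993 kg m⁻³.
N² = (g/ρ₀)·Δρ/Δz = g·(Δρ/ρ₀)/Δz = 9.8 × 6.809 × 10⁻⁴ / 23 = 2.9012 × 10⁻⁴ s⁻² ≈ 2.90 × 10⁻⁴ s⁻².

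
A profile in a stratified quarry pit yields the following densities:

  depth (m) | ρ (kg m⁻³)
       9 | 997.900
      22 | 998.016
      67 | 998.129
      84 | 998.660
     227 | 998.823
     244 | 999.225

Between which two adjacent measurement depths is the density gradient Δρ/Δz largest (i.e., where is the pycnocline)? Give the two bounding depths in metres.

67–84 m

Compute the density gradient over each adjacent pair:
  9–22 m: Δρ/Δz = 0.116/13 = 8.9 × 10⁻³ kg m⁻⁴
  22–67 m: Δρ/Δz = 0.113/45 = 2.5 × 10⁻³ kg m⁻⁴
  67–84 m: Δρ/Δz = 0.531/17 = 0.031 kg m⁻⁴
  84–227 m: Δρ/Δz = 0.163/143 = 1.1 × 10⁻³ kg m⁻⁴
  227–244 m: Δρ/Δz = 0.402/17 = 0.024 kg m⁻⁴
The largest gradient is in the 67–84 m interval — the pycnocline.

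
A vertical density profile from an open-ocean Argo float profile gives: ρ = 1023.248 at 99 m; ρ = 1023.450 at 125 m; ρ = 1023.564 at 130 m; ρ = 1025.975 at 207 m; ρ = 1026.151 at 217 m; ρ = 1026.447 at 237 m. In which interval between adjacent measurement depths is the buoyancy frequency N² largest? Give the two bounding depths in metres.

130–207 m

Compute the density gradient over each adjacent pair:
  99–125 m: Δρ/Δz = 0.202/26 = 7.8 × 10⁻³ kg m⁻⁴
  125–130 m: Δρ/Δz = 0.114/5 = 0.023 kg m⁻⁴
  130–207 m: Δρ/Δz = 2.411/77 = 0.031 kg m⁻⁴
  207–217 m: Δρ/Δz = 0.176/10 = 0.018 kg m⁻⁴
  217–237 m: Δρ/Δz = 0.296/20 = 0.015 kg m⁻⁴
The largest gradient is in the 130–207 m interval — the pycnocline.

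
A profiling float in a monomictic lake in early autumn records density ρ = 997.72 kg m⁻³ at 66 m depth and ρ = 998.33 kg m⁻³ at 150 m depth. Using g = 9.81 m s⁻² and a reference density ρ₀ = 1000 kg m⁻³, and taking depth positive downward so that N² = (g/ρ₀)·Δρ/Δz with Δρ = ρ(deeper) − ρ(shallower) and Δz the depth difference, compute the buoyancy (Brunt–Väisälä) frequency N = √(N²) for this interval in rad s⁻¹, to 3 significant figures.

Δρ = 998.33 − 997.72 = 0.61 kg m⁻³ over Δz = 150 − 66 = 84 m.
N² = (9.81/1000) × (0.61/84) = 7.1239 × 10⁻⁵ s⁻².
N = √(7.1239 × 10⁻⁵) = 8.4403 × 10⁻³ rad s⁻¹ ≈ 8.44 × 10⁻³ rad s⁻¹.

8.44 × 10⁻³ rad s⁻¹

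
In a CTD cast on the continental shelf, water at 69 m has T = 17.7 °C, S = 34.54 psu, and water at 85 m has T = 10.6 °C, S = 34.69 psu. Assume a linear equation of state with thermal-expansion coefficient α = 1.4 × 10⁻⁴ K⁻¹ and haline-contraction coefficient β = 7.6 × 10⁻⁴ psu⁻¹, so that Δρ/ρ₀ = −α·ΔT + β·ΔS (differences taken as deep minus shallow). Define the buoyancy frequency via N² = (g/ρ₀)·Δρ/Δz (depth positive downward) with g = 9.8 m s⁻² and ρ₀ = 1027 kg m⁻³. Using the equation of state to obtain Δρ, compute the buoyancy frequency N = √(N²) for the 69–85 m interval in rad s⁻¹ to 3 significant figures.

ΔT = -7.1 K, ΔS = +0.15 psu (deep − shallow).
Δρ/ρ₀ = −αΔT + βΔS = 9.94 × 10⁻⁴ + 1.14 × 10⁻⁴ = 1.108 × 10⁻³, so Δρ ≈ 1.138 kg m⁻³.
N² = (g/ρ₀)·Δρ/Δz = g·(Δρ/ρ₀)/Δz = 9.8 × 1.108 × 10⁻³ / 16 = 6.7865 × 10⁻⁴ s⁻².
N = √(6.7865 × 10⁻⁴) = 0.026051 rad s⁻¹ ≈ 0.0261 rad s⁻¹.

0.0261 rad s⁻¹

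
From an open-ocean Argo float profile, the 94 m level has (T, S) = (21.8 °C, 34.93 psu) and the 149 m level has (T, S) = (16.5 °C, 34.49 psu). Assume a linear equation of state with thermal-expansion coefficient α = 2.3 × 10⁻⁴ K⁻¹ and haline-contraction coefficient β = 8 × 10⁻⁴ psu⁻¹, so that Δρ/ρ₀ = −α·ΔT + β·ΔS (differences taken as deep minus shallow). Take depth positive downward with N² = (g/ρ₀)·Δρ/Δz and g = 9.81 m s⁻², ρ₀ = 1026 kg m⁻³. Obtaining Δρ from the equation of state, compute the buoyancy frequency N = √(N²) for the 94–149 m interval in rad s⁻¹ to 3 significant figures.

ΔT = -5.3 K, ΔS = -0.44 psu (deep − shallow).
Δρ/ρ₀ = −αΔT + βΔS = 1.219 × 10⁻³ − 3.52 × 10⁻⁴ = 8.67 × 10⁻⁴, so Δρ ≈ 0.8895 kg m⁻³.
N² = (g/ρ₀)·Δρ/Δz = g·(Δρ/ρ₀)/Δz = 9.81 × 8.67 × 10⁻⁴ / 55 = 1.5464 × 10⁻⁴ s⁻².
N = √(1.5464 × 10⁻⁴) = 0.012435 rad s⁻¹ ≈ 0.0124 rad s⁻¹.

0.0124 rad s⁻¹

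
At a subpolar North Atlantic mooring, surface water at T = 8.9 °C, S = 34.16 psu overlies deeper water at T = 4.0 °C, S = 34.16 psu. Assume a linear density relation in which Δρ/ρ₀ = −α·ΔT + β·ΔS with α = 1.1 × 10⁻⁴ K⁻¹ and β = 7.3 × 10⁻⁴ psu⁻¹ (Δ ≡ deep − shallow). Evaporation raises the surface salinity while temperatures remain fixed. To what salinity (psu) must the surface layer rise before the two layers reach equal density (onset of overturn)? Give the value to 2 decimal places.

34.90 psu

Neutral buoyancy requires −α(T_deep − T_surf) + β(S_deep − S_surf′) = 0.
S_surf′ = S_deep − (α/β)·ΔT = 34.16 − (1.1 × 10⁻⁴/7.3 × 10⁻⁴)·(-4.9) = 34.8984 psu.
Increase required: 34.8984 − 34.16 = 0.7384 psu.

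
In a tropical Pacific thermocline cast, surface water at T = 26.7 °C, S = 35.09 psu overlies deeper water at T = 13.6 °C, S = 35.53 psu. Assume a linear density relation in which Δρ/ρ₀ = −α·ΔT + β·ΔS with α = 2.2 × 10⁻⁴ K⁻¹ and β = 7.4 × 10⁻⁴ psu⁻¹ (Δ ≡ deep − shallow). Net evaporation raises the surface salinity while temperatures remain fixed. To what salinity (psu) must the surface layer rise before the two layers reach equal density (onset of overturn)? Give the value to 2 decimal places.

39.42 psu

Neutral buoyancy requires −α(T_deep − T_surf) + β(S_deep − S_surf′) = 0.
S_surf′ = S_deep − (α/β)·ΔT = 35.53 − (2.2 × 10⁻⁴/7.4 × 10⁻⁴)·(-13.1) = 39.4246 psu.
Increase required: 39.4246 − 35.09 = 4.3346 psu.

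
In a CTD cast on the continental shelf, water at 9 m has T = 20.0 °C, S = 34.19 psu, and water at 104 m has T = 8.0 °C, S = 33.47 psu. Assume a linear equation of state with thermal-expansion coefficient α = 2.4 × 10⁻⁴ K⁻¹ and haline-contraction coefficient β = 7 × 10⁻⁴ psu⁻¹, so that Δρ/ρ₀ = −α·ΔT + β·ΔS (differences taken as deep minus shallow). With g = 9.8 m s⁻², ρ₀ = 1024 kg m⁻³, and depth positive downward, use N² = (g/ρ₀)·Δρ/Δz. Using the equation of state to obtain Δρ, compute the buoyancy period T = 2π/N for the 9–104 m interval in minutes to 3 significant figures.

ΔT = -12.0 K, ΔS = -0.72 psu (deep − shallow).
Δρ/ρ₀ = −αΔT + βΔS = 2.88 × 10⁻³ − 5.04 × 10⁻⁴ = 2.376 × 10⁻³, so Δρ ≈ 2.433 kg m⁻³.
N² = (g/ρ₀)·Δρ/Δz = g·(Δρ/ρ₀)/Δz = 9.8 × 2.376 × 10⁻³ / 95 = 2.4510 × 10⁻⁴ s⁻².
N = √(2.4510 × 10⁻⁴) = 0.015656 rad s⁻¹ → T = 2π/N = 401.33 s = 6.6888 min ≈ 6.69 min.

6.69 min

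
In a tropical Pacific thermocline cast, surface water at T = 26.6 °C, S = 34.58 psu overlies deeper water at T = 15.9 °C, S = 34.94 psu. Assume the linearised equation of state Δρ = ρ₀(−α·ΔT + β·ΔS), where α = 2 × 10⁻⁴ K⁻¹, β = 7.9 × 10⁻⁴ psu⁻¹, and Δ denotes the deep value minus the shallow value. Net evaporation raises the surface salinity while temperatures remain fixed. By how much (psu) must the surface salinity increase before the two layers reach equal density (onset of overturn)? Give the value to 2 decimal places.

3.07 psu

Neutral buoyancy requires −α(T_deep − T_surf) + β(S_deep − S_surf′) = 0.
S_surf′ = S_deep − (α/β)·ΔT = 34.94 − (2 × 10⁻⁴/7.9 × 10⁻⁴)·(-10.7) = 37.6489 psu.
Increase required: 37.6489 − 34.58 = 3.0689 psu.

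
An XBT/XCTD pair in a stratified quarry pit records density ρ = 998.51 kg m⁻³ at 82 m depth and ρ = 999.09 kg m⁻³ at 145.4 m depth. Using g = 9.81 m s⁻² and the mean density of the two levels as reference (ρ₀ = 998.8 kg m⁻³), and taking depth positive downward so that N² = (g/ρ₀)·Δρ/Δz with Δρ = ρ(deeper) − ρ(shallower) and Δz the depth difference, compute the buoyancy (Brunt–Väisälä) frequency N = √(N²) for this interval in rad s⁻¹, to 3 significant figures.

Δρ = 999.09 − 998.51 = 0.58 kg m⁻³ over Δz = 145.4 − 82 = 63.4 m.
N² = (9.81/998.8) × (0.58/63.4) = 8.9852 × 10⁻⁵ s⁻².
N = √(8.9852 × 10⁻⁵) = 9.4790 × 10⁻³ rad s⁻¹ ≈ 9.48 × 10⁻³ rad s⁻¹.

9.48 × 10⁻³ rad s⁻¹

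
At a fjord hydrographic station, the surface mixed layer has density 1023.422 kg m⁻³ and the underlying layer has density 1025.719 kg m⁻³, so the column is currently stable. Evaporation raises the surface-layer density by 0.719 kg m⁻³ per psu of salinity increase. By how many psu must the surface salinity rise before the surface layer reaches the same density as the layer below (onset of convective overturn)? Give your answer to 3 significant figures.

Density deficit of the surface layer: 1025.719 − 1023.422 = 2.297 kg m⁻³.
Required change = 2.297 / 0.719 = 3.19 psu.

3.19 psu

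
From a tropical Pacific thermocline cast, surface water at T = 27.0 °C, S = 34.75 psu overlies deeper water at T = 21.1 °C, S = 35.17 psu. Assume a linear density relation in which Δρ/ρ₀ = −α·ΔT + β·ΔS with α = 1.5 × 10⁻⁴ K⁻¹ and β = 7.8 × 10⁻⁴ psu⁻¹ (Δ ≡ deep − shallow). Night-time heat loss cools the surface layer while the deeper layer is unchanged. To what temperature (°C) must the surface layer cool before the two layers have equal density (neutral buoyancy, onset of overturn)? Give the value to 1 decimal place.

18.9 °C

Neutral buoyancy requires Δρ = 0, i.e. −α(T_deep − T_surf′) + β(S_deep − S_surf) = 0.
T_surf′ = T_deep − (β/α)·ΔS = 21.1 − (7.8 × 10⁻⁴/1.5 × 10⁻⁴)·(+0.42) = 18.916 °C.
Cooling required: 27.0 − (18.916) = 8.084 °C.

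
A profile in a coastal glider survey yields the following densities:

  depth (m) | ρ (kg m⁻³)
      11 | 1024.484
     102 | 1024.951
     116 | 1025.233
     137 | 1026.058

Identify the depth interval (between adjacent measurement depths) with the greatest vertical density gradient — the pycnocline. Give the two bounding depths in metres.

116–137 m

Compute the density gradient over each adjacent pair:
  11–102 m: Δρ/Δz = 0.467/91 = 5.1 × 10⁻³ kg m⁻⁴
  102–116 m: Δρ/Δz = 0.282/14 = 0.020 kg m⁻⁴
  116–137 m: Δρ/Δz = 0.825/21 = 0.039 kg m⁻⁴
The largest gradient is in the 116–137 m interval — the pycnocline.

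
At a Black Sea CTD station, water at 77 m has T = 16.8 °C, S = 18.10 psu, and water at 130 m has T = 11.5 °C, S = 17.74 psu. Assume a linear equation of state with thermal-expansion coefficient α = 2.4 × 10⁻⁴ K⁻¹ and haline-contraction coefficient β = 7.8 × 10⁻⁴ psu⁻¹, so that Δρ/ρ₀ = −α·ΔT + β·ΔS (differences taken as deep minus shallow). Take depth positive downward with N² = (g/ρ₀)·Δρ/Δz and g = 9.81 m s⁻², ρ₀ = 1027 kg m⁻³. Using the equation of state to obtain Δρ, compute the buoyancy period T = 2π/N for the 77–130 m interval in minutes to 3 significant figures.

ΔT = -5.3 K, ΔS = -0.36 psu (deep − shallow).
Δρ/ρ₀ = −αΔT + βΔS = 1.272 × 10⁻³ − 2.808 × 10⁻⁴ = 9.912 × 10⁻⁴, so Δρ ≈ 1.018 kg m⁻³.
N² = (g/ρ₀)·Δρ/Δz = g·(Δρ/ρ₀)/Δz = 9.81 × 9.912 × 10⁻⁴ / 53 = 1.8347 × 10⁻⁴ s⁻².
N = √(1.8347 × 10⁻⁴) = 0.013545 rad s⁻¹ → T = 2π/N = 463.87 s = 7.7312 min ≈ 7.73 min.

7.73 min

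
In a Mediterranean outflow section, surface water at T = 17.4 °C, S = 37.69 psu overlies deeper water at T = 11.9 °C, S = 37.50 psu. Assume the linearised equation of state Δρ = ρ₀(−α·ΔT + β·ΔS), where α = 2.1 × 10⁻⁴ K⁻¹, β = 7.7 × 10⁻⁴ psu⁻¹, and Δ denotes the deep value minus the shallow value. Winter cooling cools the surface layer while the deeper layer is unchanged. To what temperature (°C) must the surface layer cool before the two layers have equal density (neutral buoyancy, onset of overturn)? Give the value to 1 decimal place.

12.6 °C

Neutral buoyancy requires Δρ = 0, i.e. −α(T_deep − T_surf′) + β(S_deep − S_surf) = 0.
T_surf′ = T_deep − (β/α)·ΔS = 11.9 − (7.7 × 10⁻⁴/2.1 × 10⁻⁴)·(-0.19) = 12.597 °C.
Cooling required: 17.4 − (12.597) = 4.803 °C.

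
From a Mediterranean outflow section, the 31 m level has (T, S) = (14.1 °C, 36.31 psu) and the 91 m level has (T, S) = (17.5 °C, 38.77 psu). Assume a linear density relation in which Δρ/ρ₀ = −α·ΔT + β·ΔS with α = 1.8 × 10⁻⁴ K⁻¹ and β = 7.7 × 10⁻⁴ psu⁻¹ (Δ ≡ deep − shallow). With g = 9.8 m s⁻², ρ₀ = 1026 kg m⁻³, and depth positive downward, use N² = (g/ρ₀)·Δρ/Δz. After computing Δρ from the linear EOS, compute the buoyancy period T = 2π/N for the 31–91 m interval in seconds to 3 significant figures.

434 s

ΔT = +3.4 K, ΔS = +2.46 psu (deep − shallow).
Δρ/ρ₀ = −αΔT + βΔS = -6.12 × 10⁻⁴ + 1.8942 × 10⁻³ = 1.2822 × 10⁻³, so Δρ ≈ 1.316 kg m⁻³.
N² = (g/ρ₀)·Δρ/Δz = g·(Δρ/ρ₀)/Δz = 9.8 × 1.2822 × 10⁻³ / 60 = 2.0943 × 10⁻⁴ s⁻².
N = √(2.0943 × 10⁻⁴) = 0.014472 rad s⁻¹ → T = 2π/N = 434.16 s ≈ 434 s.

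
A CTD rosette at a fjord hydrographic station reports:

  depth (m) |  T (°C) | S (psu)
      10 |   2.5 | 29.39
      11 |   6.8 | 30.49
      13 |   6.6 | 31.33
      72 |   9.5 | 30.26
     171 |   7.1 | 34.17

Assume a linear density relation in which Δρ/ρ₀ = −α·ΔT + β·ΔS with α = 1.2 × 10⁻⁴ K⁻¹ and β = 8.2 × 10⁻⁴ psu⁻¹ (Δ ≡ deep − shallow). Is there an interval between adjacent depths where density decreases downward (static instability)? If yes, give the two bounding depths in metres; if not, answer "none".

Evaluate Δρ/ρ₀ = −αΔT + βΔS across each adjacent pair:
  10–11 m: −αΔT+βΔS = −(1.2 × 10⁻⁴)(+4.3)+(8.2 × 10⁻⁴)(+1.10) = 3.9 × 10⁻⁴ → stable
  11–13 m: −αΔT+βΔS = −(1.2 × 10⁻⁴)(-0.2)+(8.2 × 10⁻⁴)(+0.84) = 7.1 × 10⁻⁴ → stable
  13–72 m: −αΔT+βΔS = −(1.2 × 10⁻⁴)(+2.9)+(8.2 × 10⁻⁴)(-1.07) = -1.2 × 10⁻³ → UNSTABLE
  72–171 m: −αΔT+βΔS = −(1.2 × 10⁻⁴)(-2.4)+(8.2 × 10⁻⁴)(+3.91) = 3.5 × 10⁻³ → stable
The 13–72 m interval has Δρ < 0: lighter water underlies denser water.

13–72 m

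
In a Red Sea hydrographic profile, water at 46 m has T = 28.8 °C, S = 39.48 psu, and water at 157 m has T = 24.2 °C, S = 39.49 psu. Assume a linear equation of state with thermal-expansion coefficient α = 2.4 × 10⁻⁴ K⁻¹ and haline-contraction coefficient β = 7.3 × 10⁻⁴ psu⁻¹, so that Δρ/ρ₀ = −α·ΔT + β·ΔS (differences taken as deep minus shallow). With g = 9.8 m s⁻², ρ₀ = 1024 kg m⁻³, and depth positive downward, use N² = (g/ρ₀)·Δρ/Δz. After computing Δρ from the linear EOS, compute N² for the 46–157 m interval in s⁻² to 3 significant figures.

9.81 × 10⁻⁵ s⁻²

ΔT = -4.6 K, ΔS = +0.01 psu (deep − shallow).
Δρ/ρ₀ = −αΔT + βΔS = 1.104 × 10⁻³ + 7.30 × 10⁻⁶ = 1.1113 × 10⁻³, so Δρ ≈ 1.138 kg m⁻³.
N² = (g/ρ₀)·Δρ/Δz = g·(Δρ/ρ₀)/Δz = 9.8 × 1.1113 × 10⁻³ / 111 = 9.8115 × 10⁻⁵ s⁻² ≈ 9.81 × 10⁻⁵ s⁻².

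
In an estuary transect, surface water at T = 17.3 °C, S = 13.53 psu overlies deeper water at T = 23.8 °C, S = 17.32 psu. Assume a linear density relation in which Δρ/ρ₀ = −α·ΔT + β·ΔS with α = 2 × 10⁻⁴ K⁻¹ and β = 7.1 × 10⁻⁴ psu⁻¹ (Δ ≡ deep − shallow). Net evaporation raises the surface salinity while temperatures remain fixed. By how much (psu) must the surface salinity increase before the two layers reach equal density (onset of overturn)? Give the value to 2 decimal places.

Neutral buoyancy requires −α(T_deep − T_surf) + β(S_deep − S_surf′) = 0.
S_surf′ = S_deep − (α/β)·ΔT = 17.32 − (2 × 10⁻⁴/7.1 × 10⁻⁴)·(+6.5) = 15.4890 psu.
Increase required: 15.4890 − 13.53 = 1.9590 psu.

1.96 psu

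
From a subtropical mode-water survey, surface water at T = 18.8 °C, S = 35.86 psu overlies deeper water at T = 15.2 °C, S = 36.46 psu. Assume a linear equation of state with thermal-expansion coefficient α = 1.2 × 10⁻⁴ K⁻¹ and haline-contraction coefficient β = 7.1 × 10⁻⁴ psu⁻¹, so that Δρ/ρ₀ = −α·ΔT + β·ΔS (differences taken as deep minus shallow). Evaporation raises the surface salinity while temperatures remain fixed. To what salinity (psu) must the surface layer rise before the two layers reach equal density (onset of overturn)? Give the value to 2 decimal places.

37.07 psu

Neutral buoyancy requires −α(T_deep − T_surf) + β(S_deep − S_surf′) = 0.
S_surf′ = S_deep − (α/β)·ΔT = 36.46 − (1.2 × 10⁻⁴/7.1 × 10⁻⁴)·(-3.6) = 37.0685 psu.
Increase required: 37.0685 − 35.86 = 1.2085 psu.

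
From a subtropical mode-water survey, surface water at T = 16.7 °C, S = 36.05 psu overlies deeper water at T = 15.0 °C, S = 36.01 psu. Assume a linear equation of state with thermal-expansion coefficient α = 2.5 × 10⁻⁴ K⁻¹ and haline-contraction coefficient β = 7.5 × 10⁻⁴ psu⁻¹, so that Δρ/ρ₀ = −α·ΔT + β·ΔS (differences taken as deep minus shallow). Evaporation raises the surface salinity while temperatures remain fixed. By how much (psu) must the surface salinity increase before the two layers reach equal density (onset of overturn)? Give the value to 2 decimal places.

0.53 psu

Neutral buoyancy requires −α(T_deep − T_surf) + β(S_deep − S_surf′) = 0.
S_surf′ = S_deep − (α/β)·ΔT = 36.01 − (2.5 × 10⁻⁴/7.5 × 10⁻⁴)·(-1.7) = 36.5767 psu.
Increase required: 36.5767 − 36.05 = 0.5267 psu.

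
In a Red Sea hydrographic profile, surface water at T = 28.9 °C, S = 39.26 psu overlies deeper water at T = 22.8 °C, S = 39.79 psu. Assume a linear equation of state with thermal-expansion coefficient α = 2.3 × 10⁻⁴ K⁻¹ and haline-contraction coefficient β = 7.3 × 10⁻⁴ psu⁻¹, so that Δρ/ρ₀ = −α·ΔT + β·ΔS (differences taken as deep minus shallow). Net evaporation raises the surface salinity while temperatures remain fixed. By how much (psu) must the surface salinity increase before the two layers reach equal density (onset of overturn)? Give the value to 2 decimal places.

2.45 psu

Neutral buoyancy requires −α(T_deep − T_surf) + β(S_deep − S_surf′) = 0.
S_surf′ = S_deep − (α/β)·ΔT = 39.79 − (2.3 × 10⁻⁴/7.3 × 10⁻⁴)·(-6.1) = 41.7119 psu.
Increase required: 41.7119 − 39.26 = 2.4519 psu.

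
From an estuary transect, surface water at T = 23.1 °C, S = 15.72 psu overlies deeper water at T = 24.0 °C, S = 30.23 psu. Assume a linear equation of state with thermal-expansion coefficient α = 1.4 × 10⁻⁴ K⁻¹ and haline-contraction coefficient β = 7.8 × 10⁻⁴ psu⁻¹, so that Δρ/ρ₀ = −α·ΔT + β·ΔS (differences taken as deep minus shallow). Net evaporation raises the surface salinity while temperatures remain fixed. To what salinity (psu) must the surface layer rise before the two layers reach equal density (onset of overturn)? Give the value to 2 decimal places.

Neutral buoyancy requires −α(T_deep − T_surf) + β(S_deep − S_surf′) = 0.
S_surf′ = S_deep − (α/β)·ΔT = 30.23 − (1.4 × 10⁻⁴/7.8 × 10⁻⁴)·(+0.9) = 30.0685 psu.
Increase required: 30.0685 − 15.72 = 14.3485 psu.

30.07 psu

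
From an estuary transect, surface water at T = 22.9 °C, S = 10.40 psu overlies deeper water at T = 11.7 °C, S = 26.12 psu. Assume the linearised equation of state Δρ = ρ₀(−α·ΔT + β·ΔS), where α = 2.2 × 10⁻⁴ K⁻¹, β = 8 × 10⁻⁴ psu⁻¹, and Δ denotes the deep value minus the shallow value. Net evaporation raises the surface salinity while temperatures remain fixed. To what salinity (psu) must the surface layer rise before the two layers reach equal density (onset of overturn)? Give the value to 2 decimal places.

Neutral buoyancy requires −α(T_deep − T_surf) + β(S_deep − S_surf′) = 0.
S_surf′ = S_deep − (α/β)·ΔT = 26.12 − (2.2 × 10⁻⁴/8 × 10⁻⁴)·(-11.2) = 29.2000 psu.
Increase required: 29.2000 − 10.40 = 18.8000 psu.

29.20 psu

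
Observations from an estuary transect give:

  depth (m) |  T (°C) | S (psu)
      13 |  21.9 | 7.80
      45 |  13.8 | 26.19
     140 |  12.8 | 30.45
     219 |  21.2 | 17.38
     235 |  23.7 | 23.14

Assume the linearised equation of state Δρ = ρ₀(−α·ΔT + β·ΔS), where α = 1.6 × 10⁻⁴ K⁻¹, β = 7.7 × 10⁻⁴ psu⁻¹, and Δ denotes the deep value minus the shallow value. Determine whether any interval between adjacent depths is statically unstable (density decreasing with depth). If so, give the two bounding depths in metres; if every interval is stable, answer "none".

140–219 m

Evaluate Δρ/ρ₀ = −αΔT + βΔS across each adjacent pair:
  13–45 m: −αΔT+βΔS = −(1.6 × 10⁻⁴)(-8.1)+(7.7 × 10⁻⁴)(+18.39) = 0.015 → stable
  45–140 m: −αΔT+βΔS = −(1.6 × 10⁻⁴)(-1.0)+(7.7 × 10⁻⁴)(+4.26) = 3.4 × 10⁻³ → stable
  140–219 m: −αΔT+βΔS = −(1.6 × 10⁻⁴)(+8.4)+(7.7 × 10⁻⁴)(-13.07) = -0.011 → UNSTABLE
  219–235 m: −αΔT+βΔS = −(1.6 × 10⁻⁴)(+2.5)+(7.7 × 10⁻⁴)(+5.76) = 4.0 × 10⁻³ → stable
The 140–219 m interval has Δρ < 0: lighter water underlies denser water.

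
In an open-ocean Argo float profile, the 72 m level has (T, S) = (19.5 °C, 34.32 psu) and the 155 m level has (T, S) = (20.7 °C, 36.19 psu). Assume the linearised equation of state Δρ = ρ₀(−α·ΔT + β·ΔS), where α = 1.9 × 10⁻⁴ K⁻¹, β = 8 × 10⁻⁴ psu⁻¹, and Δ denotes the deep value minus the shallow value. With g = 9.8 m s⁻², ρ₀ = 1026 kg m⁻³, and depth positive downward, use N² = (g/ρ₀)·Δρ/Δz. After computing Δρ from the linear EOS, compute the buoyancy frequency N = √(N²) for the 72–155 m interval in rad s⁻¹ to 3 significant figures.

ΔT = +1.2 K, ΔS = +1.87 psu (deep − shallow).
Δρ/ρ₀ = −αΔT + βΔS = -2.28 × 10⁻⁴ + 1.496 × 10⁻³ = 1.268 × 10⁻³, so Δρ ≈ 1.301 kg m⁻³.
N² = (g/ρ₀)·Δρ/Δz = g·(Δρ/ρ₀)/Δz = 9.8 × 1.268 × 10⁻³ / 83 = 1.4972 × 10⁻⁴ s⁻².
N = √(1.4972 × 10⁻⁴) = 0.012236 rad s⁻¹ ≈ 0.0122 rad s⁻¹.

0.0122 rad s⁻¹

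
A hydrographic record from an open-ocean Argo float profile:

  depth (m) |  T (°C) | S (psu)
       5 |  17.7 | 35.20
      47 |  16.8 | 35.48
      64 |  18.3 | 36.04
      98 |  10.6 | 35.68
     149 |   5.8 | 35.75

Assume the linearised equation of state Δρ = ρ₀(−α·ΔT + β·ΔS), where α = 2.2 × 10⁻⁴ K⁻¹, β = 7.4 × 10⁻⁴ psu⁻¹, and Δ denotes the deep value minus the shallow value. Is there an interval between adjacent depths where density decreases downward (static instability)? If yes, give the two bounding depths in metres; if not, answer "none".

Evaluate Δρ/ρ₀ = −αΔT + βΔS across each adjacent pair:
  5–47 m: −αΔT+βΔS = −(2.2 × 10⁻⁴)(-0.9)+(7.4 × 10⁻⁴)(+0.28) = 4.1 × 10⁻⁴ → stable
  47–64 m: −αΔT+βΔS = −(2.2 × 10⁻⁴)(+1.5)+(7.4 × 10⁻⁴)(+0.56) = 8.4 × 10⁻⁵ → stable
  64–98 m: −αΔT+βΔS = −(2.2 × 10⁻⁴)(-7.7)+(7.4 × 10⁻⁴)(-0.36) = 1.4 × 10⁻³ → stable
  98–149 m: −αΔT+βΔS = −(2.2 × 10⁻⁴)(-4.8)+(7.4 × 10⁻⁴)(+0.07) = 1.1 × 10⁻³ → stable
Every interval has Δρ > 0: the column is stably stratified throughout.

none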